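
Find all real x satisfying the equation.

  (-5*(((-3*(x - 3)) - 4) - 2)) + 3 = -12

Step 1. [(-5*(((-3*(x - 3)) - 4) - 2)) + 3 = -12] subtract 3: x sits inside (… + 3). So sub: -5*(((-3*(x - 3)) - 4) - 2) = -15.
Step 2. [-5*(((-3*(x - 3)) - 4) - 2) = -15] leading coefficient -5: divide by -5, so div: ((-3*(x - 3)) - 4) - 2 = 3.
Step 3. [((-3*(x - 3)) - 4) - 2 = 3] -2 is outermost — add 2 both sides, so sub: (-3*(x - 3)) - 4 = 5.
Step 4. [(-3*(x - 3)) - 4 = 5] 4 comes off first (add 4) ⇒ sub: -3*(x - 3) = 9.
Step 5. [-3*(x - 3) = 9] -3 out front; divide by -3. So div: x - 3 = -3.
Step 6. [x - 3 = -3] peel the -3: add 3 from each side. So sub: x = 0.

Answer: x ∈ {0}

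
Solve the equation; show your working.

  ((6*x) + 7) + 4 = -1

Step 1. [((6*x) + 7) + 4 = -1] the outer +4 inverts by subtracting 4. So sub: (6*x) + 7 = -5.
Step 2. [(6*x) + 7 = -5] +7 is outermost — subtract 7 both sides. So sub: 6*x = -12.
Step 3. [6*x = -12] 6·(inner) — divide through by 6, so div: x = -2.

Answer: x ∈ {-2}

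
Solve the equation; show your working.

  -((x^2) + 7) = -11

Step 1. [-((x^2) + 7) = -11] LHS negated; negate both sides, so neg: (x^2) + 7 = 11.
Step 2. [(x^2) + 7 = 11] 7 comes off first (subtract 7) ⇒ sub: x^2 = 4.
Step 3. [x^2 = 4] √ both sides: 4 ≥ 0 gives two branches, so sqrt: x = 2 or -2.

Answer: x ∈ {-2, 2}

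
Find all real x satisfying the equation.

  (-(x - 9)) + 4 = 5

Step 1. [(-(x - 9)) + 4 = 5] 4 comes off first (subtract 4) ⇒ sub: -(x - 9) = 1.
Step 2. [-(x - 9) = 1] leading − — multiply by −1. So neg: x - 9 = -1.
Step 3. [x - 9 = -1] 9 comes off first (add 9). So sub: x = 8.

Answer: x ∈ {8}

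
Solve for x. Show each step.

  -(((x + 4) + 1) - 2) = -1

Step 1. [-(((x + 4) + 1) - 2) = -1] flip signs both sides, so neg: ((x + 4) + 1) - 2 = 1.
Step 2. [((x + 4) + 1) - 2 = 1] the outer -2 inverts by adding 2. So sub: (x + 4) + 1 = 3.
Step 3. [(x + 4) + 1 = 3] subtract 1: x sits inside (… + 1), so sub: x + 4 = 2.
Step 4. [x + 4 = 2] 4 comes off first (subtract 4) ⇒ sub: x = -2.

Answer: x ∈ {-2}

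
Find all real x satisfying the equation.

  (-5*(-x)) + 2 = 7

Step 1. [(-5*(-x)) + 2 = 7] peel the +2: subtract 2 from each side, so sub: -5*(-x) = 5.
Step 2. [-5*(-x) = 5] -5·(inner) — divide through by -5. So div: -x = -1.
Step 3. [-x = -1] flip signs both sides, so neg: x = 1.

Answer: x ∈ {1}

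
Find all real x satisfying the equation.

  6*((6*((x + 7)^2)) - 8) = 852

Step 1. [6*((6*((x + 7)^2)) - 8) = 852] leading coefficient 6: divide by 6. So div: (6*((x + 7)^2)) - 8 = 142.
Step 2. [(6*((x + 7)^2)) - 8 = 142] add 8: x sits inside (… - 8), so sub: 6*((x + 7)^2) = 150.
Step 3. [6*((x + 7)^2) = 150] 6·(inner) — divide through by 6. So div: (x + 7)^2 = 25.
Step 4. [(x + 7)^2 = 25] 25 ≥ 0, LHS is (·)² — take ±√. So sqrt: x + 7 = 5 or -5.
Step 5. [x + 7 = 5 or -5] peel the +7: subtract 7 from each side, so sub: x = -2 or -12.

Answer: x ∈ {-12, -2}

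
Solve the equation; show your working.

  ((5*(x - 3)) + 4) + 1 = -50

Step 1. [((5*(x - 3)) + 4) + 1 = -50] +1 is outermost — subtract 1 both sides, so sub: (5*(x - 3)) + 4 = -51.
Step 2. [(5*(x - 3)) + 4 = -51] peel the +4: subtract 4 from each side, so sub: 5*(x - 3) = -55.
Step 3. [5*(x - 3) = -55] 5·(inner) — divide through by 5, so div: x - 3 = -11.
Step 4. [x - 3 = -11] the outer -3 inverts by adding 3, so sub: x = -8.

Answer: x ∈ {-8}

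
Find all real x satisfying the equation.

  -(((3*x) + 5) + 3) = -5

Step 1. [-(((3*x) + 5) + 3) = -5] leading − — multiply by −1, so neg: ((3*x) + 5) + 3 = 5.
Step 2. [((3*x) + 5) + 3 = 5] peel the +3: subtract 3 from each side ⇒ sub: (3*x) + 5 = 2.
Step 3. [(3*x) + 5 = 2] +5 is outermost — subtract 5 both sides ⇒ sub: 3*x = -3.
Step 4. [3*x = -3] 3·(inner) — divide through by 3, so div: x = -1.

Answer: x ∈ {-1}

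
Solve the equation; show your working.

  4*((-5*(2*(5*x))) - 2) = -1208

Step 1. [4*((-5*(2*(5*x))) - 2) = -1208] 4 out front; divide by 4 ⇒ div: (-5*(2*(5*x))) - 2 = -302.
Step 2. [(-5*(2*(5*x))) - 2 = -302] peel the -2: add 2 from each side ⇒ sub: -5*(2*(5*x)) = -300.
Step 3. [-5*(2*(5*x)) = -300] -5·(inner) — divide through by -5. So div: 2*(5*x) = 60.
Step 4. [2*(5*x) = 60] leading coefficient 2: divide by 2 ⇒ div: 5*x = 30.
Step 5. [5*x = 30] 5 out front; divide by 5. So div: x = 6.

Answer: x ∈ {6}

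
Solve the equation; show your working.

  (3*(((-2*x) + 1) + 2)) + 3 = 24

Step 1. [(3*(((-2*x) + 1) + 2)) + 3 = 24] common factor 3 (LHS and 24) — divide through. So factor: (((-2*x) + 1) + 2) + 1 = 8.
Step 2. [(((-2*x) + 1) + 2) + 1 = 8] 1 comes off first (subtract 1), so sub: ((-2*x) + 1) + 2 = 7.
Step 3. [((-2*x) + 1) + 2 = 7] 2 comes off first (subtract 2), so sub: (-2*x) + 1 = 5.
Step 4. [(-2*x) + 1 = 5] the outer +1 inverts by subtracting 1. So sub: -2*x = 4.
Step 5. [-2*x = 4] -2·(inner) — divide through by -2, so div: x = -2.

Answer: x ∈ {-2}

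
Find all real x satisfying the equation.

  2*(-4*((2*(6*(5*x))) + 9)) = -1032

Step 1. [2*(-4*((2*(6*(5*x))) + 9)) = -1032] divide by the outer 2. So div: -4*((2*(6*(5*x))) + 9) = -516.
Step 2. [-4*((2*(6*(5*x))) + 9) = -516] leading coefficient -4: divide by -4 ⇒ div: (2*(6*(5*x))) + 9 = 129.
Step 3. [(2*(6*(5*x))) + 9 = 129] the outer +9 inverts by subtracting 9, so sub: 2*(6*(5*x)) = 120.
Step 4. [2*(6*(5*x)) = 120] 2·(inner) — divide through by 2 ⇒ div: 6*(5*x) = 60.
Step 5. [6*(5*x) = 60] 6 out front; divide by 6. So div: 5*x = 10.
Step 6. [5*x = 10] 5·(inner) — divide through by 5. So div: x = 2.

Answer: x ∈ {2}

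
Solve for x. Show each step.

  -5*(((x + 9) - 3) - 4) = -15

Step 1. [-5*(((x + 9) - 3) - 4) = -15] LHS = -5·(…); ÷-5 both sides, so div: ((x + 9) - 3) - 4 = 3.
Step 2. [((x + 9) - 3) - 4 = 3] -4 is outermost — add 4 both sides ⇒ sub: (x + 9) - 3 = 7.
Step 3. [(x + 9) - 3 = 7] the outer -3 inverts by adding 3. So sub: x + 9 = 10.
Step 4. [x + 9 = 10] the outer +9 inverts by subtracting 9 ⇒ sub: x = 1.

Answer: x ∈ {1}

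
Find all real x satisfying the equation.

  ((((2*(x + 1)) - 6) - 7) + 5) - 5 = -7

Step 1. [((((2*(x + 1)) - 6) - 7) + 5) - 5 = -7] -5 is outermost — add 5 both sides ⇒ sub: (((2*(x + 1)) - 6) - 7) + 5 = -2.
Step 2. [(((2*(x + 1)) - 6) - 7) + 5 = -2] +5 is outermost — subtract 5 both sides, so sub: ((2*(x + 1)) - 6) - 7 = -7.
Step 3. [((2*(x + 1)) - 6) - 7 = -7] add 7: x sits inside (… - 7) ⇒ sub: (2*(x + 1)) - 6 = 0.
Step 4. [(2*(x + 1)) - 6 = 0] 6 comes off first (add 6). So sub: 2*(x + 1) = 6.
Step 5. [2*(x + 1) = 6] divide by the outer 2, so div: x + 1 = 3.
Step 6. [x + 1 = 3] peel the +1: subtract 1 from each side. So sub: x = 2.

Answer: x ∈ {2}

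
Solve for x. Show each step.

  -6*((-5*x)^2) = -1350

Step 1. [-6*((-5*x)^2) = -1350] leading coefficient -6: divide by -6 ⇒ div: (-5*x)^2 = 225.
Step 2. [(-5*x)^2 = 225] √ both sides: 225 ≥ 0 gives two branches. So sqrt: -5*x = 15 or -15.
Step 3. [-5*x = 15 or -15] -5 out front; divide by -5 ⇒ div: x = -3 or 3.

Answer: x ∈ {-3, 3}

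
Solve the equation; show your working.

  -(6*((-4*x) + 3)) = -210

Step 1. [-(6*((-4*x) + 3)) = -210] flip signs both sides. So neg: 6*((-4*x) + 3) = 210.
Step 2. [6*((-4*x) + 3) = 210] leading coefficient 6: divide by 6, so div: (-4*x) + 3 = 35.
Step 3. [(-4*x) + 3 = 35] subtract 3: x sits inside (… + 3). So sub: -4*x = 32.
Step 4. [-4*x = 32] LHS = -4·(…); ÷-4 both sides ⇒ div: x = -8.

Answer: x ∈ {-8}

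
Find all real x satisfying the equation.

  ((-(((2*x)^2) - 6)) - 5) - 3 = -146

Step 1. [((-(((2*x)^2) - 6)) - 5) - 3 = -146] peel the -3: add 3 from each side, so sub: (-(((2*x)^2) - 6)) - 5 = -143.
Step 2. [(-(((2*x)^2) - 6)) - 5 = -143] add 5: x sits inside (… - 5), so sub: -(((2*x)^2) - 6) = -138.
Step 3. [-(((2*x)^2) - 6) = -138] LHS negated; negate both sides, so neg: ((2*x)^2) - 6 = 138.
Step 4. [((2*x)^2) - 6 = 138] the outer -6 inverts by adding 6. So sub: (2*x)^2 = 144.
Step 5. [(2*x)^2 = 144] LHS squared, RHS 144 ≥ 0: apply √ (±). So sqrt: 2*x = 12 or -12.
Step 6. [2*x = 12 or -12] 2 out front; divide by 2. So div: x = 6 or -6.

Answer: x ∈ {-6, 6}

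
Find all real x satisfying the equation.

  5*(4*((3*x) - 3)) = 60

Step 1. [5*(4*((3*x) - 3)) = 60] LHS = 5·(…); ÷5 both sides, so div: 4*((3*x) - 3) = 12.
Step 2. [4*((3*x) - 3) = 12] leading coefficient 4: divide by 4, so div: (3*x) - 3 = 3.
Step 3. [(3*x) - 3 = 3] 3 | LHS and 3 | 3: pull 3 out ⇒ factor: x - 1 = 1.
Step 4. [x - 1 = 1] 1 comes off first (add 1). So sub: x = 2.

Answer: x ∈ {2}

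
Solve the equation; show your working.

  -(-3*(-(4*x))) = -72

Step 1. [-(-3*(-(4*x))) = -72] leading − — multiply by −1, so neg: -3*(-(4*x)) = 72.
Step 2. [-3*(-(4*x)) = 72] divide by the outer -3 ⇒ div: -(4*x) = -24.
Step 3. [-(4*x) = -24] leading − — multiply by −1. So neg: 4*x = 24.
Step 4. [4*x = 24] leading coefficient 4: divide by 4, so div: x = 6.

Answer: x ∈ {6}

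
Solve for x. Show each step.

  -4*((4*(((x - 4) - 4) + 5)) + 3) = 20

Step 1. [-4*((4*(((x - 4) - 4) + 5)) + 3) = 20] -4 out front; divide by -4 ⇒ div: (4*(((x - 4) - 4) + 5)) + 3 = -5.
Step 2. [(4*(((x - 4) - 4) + 5)) + 3 = -5] subtract 3: x sits inside (… + 3), so sub: 4*(((x - 4) - 4) + 5) = -8.
Step 3. [4*(((x - 4) - 4) + 5) = -8] divide by the outer 4. So div: ((x - 4) - 4) + 5 = -2.
Step 4. [((x - 4) - 4) + 5 = -2] 5 comes off first (subtract 5) ⇒ sub: (x - 4) - 4 = -7.
Step 5. [(x - 4) - 4 = -7] 4 comes off first (add 4). So sub: x - 4 = -3.
Step 6. [x - 4 = -3] add 4: x sits inside (… - 4) ⇒ sub: x = 1.

Answer: x ∈ {1}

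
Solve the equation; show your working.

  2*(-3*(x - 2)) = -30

Step 1. [2*(-3*(x - 2)) = -30] leading coefficient 2: divide by 2 ⇒ div: -3*(x - 2) = -15.
Step 2. [-3*(x - 2) = -15] LHS = -3·(…); ÷-3 both sides ⇒ div: x - 2 = 5.
Step 3. [x - 2 = 5] peel the -2: add 2 from each side ⇒ sub: x = 7.

Answer: x ∈ {7}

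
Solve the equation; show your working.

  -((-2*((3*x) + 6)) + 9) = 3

Step 1. [-((-2*((3*x) + 6)) + 9) = 3] flip signs both sides, so neg: (-2*((3*x) + 6)) + 9 = -3.
Step 2. [(-2*((3*x) + 6)) + 9 = -3] 9 comes off first (subtract 9) ⇒ sub: -2*((3*x) + 6) = -12.
Step 3. [-2*((3*x) + 6) = -12] leading coefficient -2: divide by -2 ⇒ div: (3*x) + 6 = 6.
Step 4. [(3*x) + 6 = 6] 3 divides every term; factor it out. So factor: x + 2 = 2.
Step 5. [x + 2 = 2] +2 is outermost — subtract 2 both sides. So sub: x = 0.

Answer: x ∈ {0}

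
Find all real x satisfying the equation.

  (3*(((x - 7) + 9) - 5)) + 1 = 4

Step 1. [(3*(((x - 7) + 9) - 5)) + 1 = 4] +1 is outermost — subtract 1 both sides. So sub: 3*(((x - 7) + 9) - 5) = 3.
Step 2. [3*(((x - 7) + 9) - 5) = 3] leading coefficient 3: divide by 3 ⇒ div: ((x - 7) + 9) - 5 = 1.
Step 3. [((x - 7) + 9) - 5 = 1] peel the -5: add 5 from each side. So sub: (x - 7) + 9 = 6.
Step 4. [(x - 7) + 9 = 6] subtract 9: x sits inside (… + 9). So sub: x - 7 = -3.
Step 5. [x - 7 = -3] peel the -7: add 7 from each side, so sub: x = 4.

Answer: x ∈ {4}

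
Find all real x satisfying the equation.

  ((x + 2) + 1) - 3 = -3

Step 1. [((x + 2) + 1) - 3 = -3] 3 comes off first (add 3). So sub: (x + 2) + 1 = 0.
Step 2. [(x + 2) + 1 = 0] the outer +1 inverts by subtracting 1. So sub: x + 2 = -1.
Step 3. [x + 2 = -1] +2 is outermost — subtract 2 both sides ⇒ sub: x = -3.

Answer: x ∈ {-3}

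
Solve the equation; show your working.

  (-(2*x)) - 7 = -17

Step 1. [(-(2*x)) - 7 = -17] -7 is outermost — add 7 both sides. So sub: -(2*x) = -10.
Step 2. [-(2*x) = -10] flip signs both sides ⇒ neg: 2*x = 10.
Step 3. [2*x = 10] LHS = 2·(…); ÷2 both sides ⇒ div: x = 5.

Answer: x ∈ {5}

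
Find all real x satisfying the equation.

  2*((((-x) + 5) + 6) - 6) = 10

Step 1. [2*((((-x) + 5) + 6) - 6) = 10] 2·(inner) — divide through by 2. So div: (((-x) + 5) + 6) - 6 = 5.
Step 2. [(((-x) + 5) + 6) - 6 = 5] -6 is outermost — add 6 both sides, so sub: ((-x) + 5) + 6 = 11.
Step 3. [((-x) + 5) + 6 = 11] +6 is outermost — subtract 6 both sides. So sub: (-x) + 5 = 5.
Step 4. [(-x) + 5 = 5] peel the +5: subtract 5 from each side. So sub: -x = 0.
Step 5. [-x = 0] leading − — multiply by −1, so neg: x = 0.

Answer: x ∈ {0}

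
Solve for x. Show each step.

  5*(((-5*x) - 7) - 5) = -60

Step 1. [5*(((-5*x) - 7) - 5) = -60] leading coefficient 5: divide by 5, so div: ((-5*x) - 7) - 5 = -12.
Step 2. [((-5*x) - 7) - 5 = -12] -5 is outermost — add 5 both sides ⇒ sub: (-5*x) - 7 = -7.
Step 3. [(-5*x) - 7 = -7] peel the -7: add 7 from each side ⇒ sub: -5*x = 0.
Step 4. [-5*x = 0] leading coefficient -5: divide by -5. So div: x = 0.

Answer: x ∈ {0}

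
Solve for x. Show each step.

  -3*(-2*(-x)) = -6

Step 1. [-3*(-2*(-x)) = -6] -3 out front; divide by -3 ⇒ div: -2*(-x) = 2.
Step 2. [-2*(-x) = 2] -2 out front; divide by -2. So div: -x = -1.
Step 3. [-x = -1] flip signs both sides, so neg: x = 1.

Answer: x ∈ {1}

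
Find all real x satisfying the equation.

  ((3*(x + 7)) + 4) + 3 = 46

Step 1. [((3*(x + 7)) + 4) + 3 = 46] 3 comes off first (subtract 3). So sub: (3*(x + 7)) + 4 = 43.
Step 2. [(3*(x + 7)) + 4 = 43] peel the +4: subtract 4 from each side ⇒ sub: 3*(x + 7) = 39.
Step 3. [3*(x + 7) = 39] divide by the outer 3, so div: x + 7 = 13.
Step 4. [x + 7 = 13] 7 comes off first (subtract 7) ⇒ sub: x = 6.

Answer: x ∈ {6}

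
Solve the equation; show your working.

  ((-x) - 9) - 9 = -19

Step 1. [((-x) - 9) - 9 = -19] -9 is outermost — add 9 both sides ⇒ sub: (-x) - 9 = -10.
Step 2. [(-x) - 9 = -10] the outer -9 inverts by adding 9. So sub: -x = -1.
Step 3. [-x = -1] flip signs both sides ⇒ neg: x = 1.

Answer: x ∈ {1}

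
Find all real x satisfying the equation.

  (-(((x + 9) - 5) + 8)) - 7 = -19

Step 1. [(-(((x + 9) - 5) + 8)) - 7 = -19] add 7: x sits inside (… - 7) ⇒ sub: -(((x + 9) - 5) + 8) = -12.
Step 2. [-(((x + 9) - 5) + 8) = -12] flip signs both sides ⇒ neg: ((x + 9) - 5) + 8 = 12.
Step 3. [((x + 9) - 5) + 8 = 12] 8 comes off first (subtract 8) ⇒ sub: (x + 9) - 5 = 4.
Step 4. [(x + 9) - 5 = 4] the outer -5 inverts by adding 5 ⇒ sub: x + 9 = 9.
Step 5. [x + 9 = 9] 9 comes off first (subtract 9), so sub: x = 0.

Answer: x ∈ {0}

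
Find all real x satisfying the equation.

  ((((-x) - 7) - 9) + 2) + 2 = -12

Step 1. [((((-x) - 7) - 9) + 2) + 2 = -12] peel the +2: subtract 2 from each side. So sub: (((-x) - 7) - 9) + 2 = -14.
Step 2. [(((-x) - 7) - 9) + 2 = -14] subtract 2: x sits inside (… + 2), so sub: ((-x) - 7) - 9 = -16.
Step 3. [((-x) - 7) - 9 = -16] the outer -9 inverts by adding 9, so sub: (-x) - 7 = -7.
Step 4. [(-x) - 7 = -7] the outer -7 inverts by adding 7, so sub: -x = 0.
Step 5. [-x = 0] leading − — multiply by −1. So neg: x = 0.

Answer: x ∈ {0}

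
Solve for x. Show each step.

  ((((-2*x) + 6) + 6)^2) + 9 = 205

Step 1. [((((-2*x) + 6) + 6)^2) + 9 = 205] 9 comes off first (subtract 9) ⇒ sub: (((-2*x) + 6) + 6)^2 = 196.
Step 2. [(((-2*x) + 6) + 6)^2 = 196] 196 ≥ 0, LHS is (·)² — take ±√ ⇒ sqrt: ((-2*x) + 6) + 6 = 14 or -14.
Step 3. [((-2*x) + 6) + 6 = 14 or -14] peel the +6: subtract 6 from each side. So sub: (-2*x) + 6 = 8 or -20.
Step 4. [(-2*x) + 6 = 8 or -20] peel the +6: subtract 6 from each side. So sub: -2*x = 2 or -26.
Step 5. [-2*x = 2 or -26] LHS = -2·(…); ÷-2 both sides. So div: x = -1 or 13.

Answer: x ∈ {-1, 13}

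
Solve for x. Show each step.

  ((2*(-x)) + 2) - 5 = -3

Step 1. [((2*(-x)) + 2) - 5 = -3] peel the -5: add 5 from each side, so sub: (2*(-x)) + 2 = 2.
Step 2. [(2*(-x)) + 2 = 2] 2 comes off first (subtract 2) ⇒ sub: 2*(-x) = 0.
Step 3. [2*(-x) = 0] divide by the outer 2. So div: -x = 0.
Step 4. [-x = 0] leading − — multiply by −1, so neg: x = 0.

Answer: x ∈ {0}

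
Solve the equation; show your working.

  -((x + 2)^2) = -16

Step 1. [-((x + 2)^2) = -16] flip signs both sides, so neg: (x + 2)^2 = 16.
Step 2. [(x + 2)^2 = 16] √ both sides: 16 ≥ 0 gives two branches ⇒ sqrt: x + 2 = 4 or -4.
Step 3. [x + 2 = 4 or -4] +2 is outermost — subtract 2 both sides ⇒ sub: x = 2 or -6.

Answer: x ∈ {-6, 2}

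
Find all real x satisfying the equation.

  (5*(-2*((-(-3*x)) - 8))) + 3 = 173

Step 1. [(5*(-2*((-(-3*x)) - 8))) + 3 = 173] +3 is outermost — subtract 3 both sides. So sub: 5*(-2*((-(-3*x)) - 8)) = 170.
Step 2. [5*(-2*((-(-3*x)) - 8)) = 170] 5 out front; divide by 5, so div: -2*((-(-3*x)) - 8) = 34.
Step 3. [-2*((-(-3*x)) - 8) = 34] divide by the outer -2 ⇒ div: (-(-3*x)) - 8 = -17.
Step 4. [(-(-3*x)) - 8 = -17] add 8: x sits inside (… - 8) ⇒ sub: -(-3*x) = -9.
Step 5. [-(-3*x) = -9] LHS negated; negate both sides ⇒ neg: -3*x = 9.
Step 6. [-3*x = 9] LHS = -3·(…); ÷-3 both sides. So div: x = -3.

Answer: x ∈ {-3}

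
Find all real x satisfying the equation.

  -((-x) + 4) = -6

Step 1. [-((-x) + 4) = -6] leading − — multiply by −1, so neg: (-x) + 4 = 6.
Step 2. [(-x) + 4 = 6] the outer +4 inverts by subtracting 4. So sub: -x = 2.
Step 3. [-x = 2] LHS negated; negate both sides, so neg: x = -2.

Answer: x ∈ {-2}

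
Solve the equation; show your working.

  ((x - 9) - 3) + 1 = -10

Step 1. [((x - 9) - 3) + 1 = -10] 1 comes off first (subtract 1). So sub: (x - 9) - 3 = -11.
Step 2. [(x - 9) - 3 = -11] the outer -3 inverts by adding 3 ⇒ sub: x - 9 = -8.
Step 3. [x - 9 = -8] the outer -9 inverts by adding 9. So sub: x = 1.

Answer: x ∈ {1}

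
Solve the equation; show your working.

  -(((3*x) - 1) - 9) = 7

Step 1. [-(((3*x) - 1) - 9) = 7] leading − — multiply by −1 ⇒ neg: ((3*x) - 1) - 9 = -7.
Step 2. [((3*x) - 1) - 9 = -7] -9 is outermost — add 9 both sides. So sub: (3*x) - 1 = 2.
Step 3. [(3*x) - 1 = 2] the outer -1 inverts by adding 1. So sub: 3*x = 3.
Step 4. [3*x = 3] leading coefficient 3: divide by 3. So div: x = 1.

Answer: x ∈ {1}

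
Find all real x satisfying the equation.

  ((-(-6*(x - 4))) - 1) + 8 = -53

Step 1. [((-(-6*(x - 4))) - 1) + 8 = -53] 8 comes off first (subtract 8), so sub: (-(-6*(x - 4))) - 1 = -61.
Step 2. [(-(-6*(x - 4))) - 1 = -61] -1 is outermost — add 1 both sides ⇒ sub: -(-6*(x - 4)) = -60.
Step 3. [-(-6*(x - 4)) = -60] leading − — multiply by −1. So neg: -6*(x - 4) = 60.
Step 4. [-6*(x - 4) = 60] -6 out front; divide by -6. So div: x - 4 = -10.
Step 5. [x - 4 = -10] 4 comes off first (add 4), so sub: x = -6.

Answer: x ∈ {-6}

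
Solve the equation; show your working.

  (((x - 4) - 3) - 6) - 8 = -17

Step 1. [(((x - 4) - 3) - 6) - 8 = -17] -8 is outermost — add 8 both sides ⇒ sub: ((x - 4) - 3) - 6 = -9.
Step 2. [((x - 4) - 3) - 6 = -9] 6 comes off first (add 6). So sub: (x - 4) - 3 = -3.
Step 3. [(x - 4) - 3 = -3] 3 comes off first (add 3) ⇒ sub: x - 4 = 0.
Step 4. [x - 4 = 0] add 4: x sits inside (… - 4), so sub: x = 4.

Answer: x ∈ {4}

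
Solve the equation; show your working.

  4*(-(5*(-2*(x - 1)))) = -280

Step 1. [4*(-(5*(-2*(x - 1)))) = -280] 4·(inner) — divide through by 4, so div: -(5*(-2*(x - 1))) = -70.
Step 2. [-(5*(-2*(x - 1))) = -70] flip signs both sides. So neg: 5*(-2*(x - 1)) = 70.
Step 3. [5*(-2*(x - 1)) = 70] LHS = 5·(…); ÷5 both sides ⇒ div: -2*(x - 1) = 14.
Step 4. [-2*(x - 1) = 14] leading coefficient -2: divide by -2 ⇒ div: x - 1 = -7.
Step 5. [x - 1 = -7] peel the -1: add 1 from each side, so sub: x = -6.

Answer: x ∈ {-6}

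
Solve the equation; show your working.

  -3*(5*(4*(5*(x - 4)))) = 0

Step 1. [-3*(5*(4*(5*(x - 4)))) = 0] LHS = -3·(…); ÷-3 both sides, so div: 5*(4*(5*(x - 4))) = 0.
Step 2. [5*(4*(5*(x - 4))) = 0] leading coefficient 5: divide by 5. So div: 4*(5*(x - 4)) = 0.
Step 3. [4*(5*(x - 4)) = 0] leading coefficient 4: divide by 4. So div: 5*(x - 4) = 0.
Step 4. [5*(x - 4) = 0] divide by the outer 5, so div: x - 4 = 0.
Step 5. [x - 4 = 0] add 4: x sits inside (… - 4) ⇒ sub: x = 4.

Answer: x ∈ {4}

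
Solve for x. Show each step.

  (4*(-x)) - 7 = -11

Step 1. [(4*(-x)) - 7 = -11] the outer -7 inverts by adding 7, so sub: 4*(-x) = -4.
Step 2. [4*(-x) = -4] 4 out front; divide by 4 ⇒ div: -x = -1.
Step 3. [-x = -1] flip signs both sides, so neg: x = 1.

Answer: x ∈ {1}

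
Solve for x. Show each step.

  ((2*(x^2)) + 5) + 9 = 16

Step 1. [((2*(x^2)) + 5) + 9 = 16] +9 is outermost — subtract 9 both sides, so sub: (2*(x^2)) + 5 = 7.
Step 2. [(2*(x^2)) + 5 = 7] subtract 5: x sits inside (… + 5) ⇒ sub: 2*(x^2) = 2.
Step 3. [2*(x^2) = 2] 2 out front; divide by 2. So div: x^2 = 1.
Step 4. [x^2 = 1] √ both sides: 1 ≥ 0 gives two branches, so sqrt: x = 1 or -1.

Answer: x ∈ {-1, 1}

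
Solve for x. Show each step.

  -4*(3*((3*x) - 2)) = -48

Step 1. [-4*(3*((3*x) - 2)) = -48] -4 out front; divide by -4, so div: 3*((3*x) - 2) = 12.
Step 2. [3*((3*x) - 2) = 12] divide by the outer 3. So div: (3*x) - 2 = 4.
Step 3. [(3*x) - 2 = 4] -2 is outermost — add 2 both sides. So sub: 3*x = 6.
Step 4. [3*x = 6] 3 out front; divide by 3, so div: x = 2.

Answer: x ∈ {2}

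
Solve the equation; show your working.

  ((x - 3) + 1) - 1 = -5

Step 1. [((x - 3) + 1) - 1 = -5] -1 is outermost — add 1 both sides, so sub: (x - 3) + 1 = -4.
Step 2. [(x - 3) + 1 = -4] subtract 1: x sits inside (… + 1) ⇒ sub: x - 3 = -5.
Step 3. [x - 3 = -5] -3 is outermost — add 3 both sides, so sub: x = -2.

Answer: x ∈ {-2}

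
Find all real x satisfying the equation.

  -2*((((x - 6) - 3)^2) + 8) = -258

Step 1. [-2*((((x - 6) - 3)^2) + 8) = -258] leading coefficient -2: divide by -2. So div: (((x - 6) - 3)^2) + 8 = 129.
Step 2. [(((x - 6) - 3)^2) + 8 = 129] +8 is outermost — subtract 8 both sides. So sub: ((x - 6) - 3)^2 = 121.
Step 3. [((x - 6) - 3)^2 = 121] 121 ≥ 0, LHS is (·)² — take ±√, so sqrt: (x - 6) - 3 = 11 or -11.
Step 4. [(x - 6) - 3 = 11 or -11] the outer -3 inverts by adding 3 ⇒ sub: x - 6 = 14 or -8.
Step 5. [x - 6 = 14 or -8] the outer -6 inverts by adding 6, so sub: x = 20 or -2.

Answer: x ∈ {-2, 20}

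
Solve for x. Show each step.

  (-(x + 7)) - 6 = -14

Step 1. [(-(x + 7)) - 6 = -14] add 6: x sits inside (… - 6). So sub: -(x + 7) = -8.
Step 2. [-(x + 7) = -8] LHS negated; negate both sides, so neg: x + 7 = 8.
Step 3. [x + 7 = 8] +7 is outermost — subtract 7 both sides, so sub: x = 1.

Answer: x ∈ {1}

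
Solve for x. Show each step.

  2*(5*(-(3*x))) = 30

Step 1. [2*(5*(-(3*x))) = 30] leading coefficient 2: divide by 2. So div: 5*(-(3*x)) = 15.
Step 2. [5*(-(3*x)) = 15] 5 out front; divide by 5 ⇒ div: -(3*x) = 3.
Step 3. [-(3*x) = 3] flip signs both sides. So neg: 3*x = -3.
Step 4. [3*x = -3] 3·(inner) — divide through by 3, so div: x = -1.

Answer: x ∈ {-1}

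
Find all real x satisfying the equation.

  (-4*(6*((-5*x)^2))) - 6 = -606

Step 1. [(-4*(6*((-5*x)^2))) - 6 = -606] -6 is outermost — add 6 both sides, so sub: -4*(6*((-5*x)^2)) = -600.
Step 2. [-4*(6*((-5*x)^2)) = -600] leading coefficient -4: divide by -4. So div: 6*((-5*x)^2) = 150.
Step 3. [6*((-5*x)^2) = 150] divide by the outer 6, so div: (-5*x)^2 = 25.
Step 4. [(-5*x)^2 = 25] √ both sides: 25 ≥ 0 gives two branches, so sqrt: -5*x = 5 or -5.
Step 5. [-5*x = 5 or -5] -5·(inner) — divide through by -5, so div: x = -1 or 1.

Answer: x ∈ {-1, 1}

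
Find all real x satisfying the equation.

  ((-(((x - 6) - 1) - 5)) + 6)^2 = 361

Step 1. [((-(((x - 6) - 1) - 5)) + 6)^2 = 361] 361 ≥ 0, LHS is (·)² — take ±√, so sqrt: (-(((x - 6) - 1) - 5)) + 6 = 19 or -19.
Step 2. [(-(((x - 6) - 1) - 5)) + 6 = 19 or -19] subtract 6: x sits inside (… + 6), so sub: -(((x - 6) - 1) - 5) = 13 or -25.
Step 3. [-(((x - 6) - 1) - 5) = 13 or -25] flip signs both sides ⇒ neg: ((x - 6) - 1) - 5 = -13 or 25.
Step 4. [((x - 6) - 1) - 5 = -13 or 25] the outer -5 inverts by adding 5. So sub: (x - 6) - 1 = -8 or 30.
Step 5. [(x - 6) - 1 = -8 or 30] add 1: x sits inside (… - 1) ⇒ sub: x - 6 = -7 or 31.
Step 6. [x - 6 = -7 or 31] 6 comes off first (add 6). So sub: x = -1 or 37.

Answer: x ∈ {-1, 37}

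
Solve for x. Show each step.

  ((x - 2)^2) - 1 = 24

Step 1. [((x - 2)^2) - 1 = 24] add 1: x sits inside (… - 1) ⇒ sub: (x - 2)^2 = 25.
Step 2. [(x - 2)^2 = 25] LHS squared, RHS 25 ≥ 0: apply √ (±). So sqrt: x - 2 = 5 or -5.
Step 3. [x - 2 = 5 or -5] peel the -2: add 2 from each side. So sub: x = 7 or -3.

Answer: x ∈ {-3, 7}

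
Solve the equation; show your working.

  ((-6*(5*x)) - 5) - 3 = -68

Step 1. [((-6*(5*x)) - 5) - 3 = -68] peel the -3: add 3 from each side. So sub: (-6*(5*x)) - 5 = -65.
Step 2. [(-6*(5*x)) - 5 = -65] -5 is outermost — add 5 both sides. So sub: -6*(5*x) = -60.
Step 3. [-6*(5*x) = -60] divide by the outer -6. So div: 5*x = 10.
Step 4. [5*x = 10] 5·(inner) — divide through by 5 ⇒ div: x = 2.

Answer: x ∈ {2}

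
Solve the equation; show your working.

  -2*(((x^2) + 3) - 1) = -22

Step 1. [-2*(((x^2) + 3) - 1) = -22] LHS = -2·(…); ÷-2 both sides, so div: ((x^2) + 3) - 1 = 11.
Step 2. [((x^2) + 3) - 1 = 11] peel the -1: add 1 from each side. So sub: (x^2) + 3 = 12.
Step 3. [(x^2) + 3 = 12] +3 is outermost — subtract 3 both sides, so sub: x^2 = 9.
Step 4. [x^2 = 9] LHS squared, RHS 9 ≥ 0: apply √ (±). So sqrt: x = 3 or -3.

Answer: x ∈ {-3, 3}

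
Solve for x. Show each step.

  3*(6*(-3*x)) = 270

Step 1. [3*(6*(-3*x)) = 270] divide by the outer 3. So div: 6*(-3*x) = 90.
Step 2. [6*(-3*x) = 90] 6·(inner) — divide through by 6 ⇒ div: -3*x = 15.
Step 3. [-3*x = 15] divide by the outer -3, so div: x = -5.

Answer: x ∈ {-5}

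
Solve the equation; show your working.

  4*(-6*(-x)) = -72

Step 1. [4*(-6*(-x)) = -72] 4·(inner) — divide through by 4 ⇒ div: -6*(-x) = -18.
Step 2. [-6*(-x) = -18] leading coefficient -6: divide by -6, so div: -x = 3.
Step 3. [-x = 3] flip signs both sides. So neg: x = -3.

Answer: x ∈ {-3}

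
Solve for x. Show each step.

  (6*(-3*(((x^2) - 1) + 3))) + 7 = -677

Step 1. [(6*(-3*(((x^2) - 1) + 3))) + 7 = -677] the outer +7 inverts by subtracting 7. So sub: 6*(-3*(((x^2) - 1) + 3)) = -684.
Step 2. [6*(-3*(((x^2) - 1) + 3)) = -684] LHS = 6·(…); ÷6 both sides. So div: -3*(((x^2) - 1) + 3) = -114.
Step 3. [-3*(((x^2) - 1) + 3) = -114] LHS = -3·(…); ÷-3 both sides ⇒ div: ((x^2) - 1) + 3 = 38.
Step 4. [((x^2) - 1) + 3 = 38] the outer +3 inverts by subtracting 3. So sub: (x^2) - 1 = 35.
Step 5. [(x^2) - 1 = 35] -1 is outermost — add 1 both sides ⇒ sub: x^2 = 36.
Step 6. [x^2 = 36] 36 ≥ 0, LHS is (·)² — take ±√, so sqrt: x = 6 or -6.

Answer: x ∈ {-6, 6}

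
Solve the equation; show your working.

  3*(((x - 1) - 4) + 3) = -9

Step 1. [3*(((x - 1) - 4) + 3) = -9] divide by the outer 3. So div: ((x - 1) - 4) + 3 = -3.
Step 2. [((x - 1) - 4) + 3 = -3] peel the +3: subtract 3 from each side ⇒ sub: (x - 1) - 4 = -6.
Step 3. [(x - 1) - 4 = -6] peel the -4: add 4 from each side ⇒ sub: x - 1 = -2.
Step 4. [x - 1 = -2] peel the -1: add 1 from each side ⇒ sub: x = -1.

Answer: x ∈ {-1}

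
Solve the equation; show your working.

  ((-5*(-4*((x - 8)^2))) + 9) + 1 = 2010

Step 1. [((-5*(-4*((x - 8)^2))) + 9) + 1 = 2010] +1 is outermost — subtract 1 both sides. So sub: (-5*(-4*((x - 8)^2))) + 9 = 2009.
Step 2. [(-5*(-4*((x - 8)^2))) + 9 = 2009] peel the +9: subtract 9 from each side, so sub: -5*(-4*((x - 8)^2)) = 2000.
Step 3. [-5*(-4*((x - 8)^2)) = 2000] -5 out front; divide by -5, so div: -4*((x - 8)^2) = -400.
Step 4. [-4*((x - 8)^2) = -400] divide by the outer -4. So div: (x - 8)^2 = 100.
Step 5. [(x - 8)^2 = 100] 100 ≥ 0, LHS is (·)² — take ±√. So sqrt: x - 8 = 10 or -10.
Step 6. [x - 8 = 10 or -10] 8 comes off first (add 8). So sub: x = 18 or -2.

Answer: x ∈ {-2, 18}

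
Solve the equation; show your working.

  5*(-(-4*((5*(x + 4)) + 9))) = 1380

Step 1. [5*(-(-4*((5*(x + 4)) + 9))) = 1380] 5 out front; divide by 5 ⇒ div: -(-4*((5*(x + 4)) + 9)) = 276.
Step 2. [-(-4*((5*(x + 4)) + 9)) = 276] flip signs both sides, so neg: -4*((5*(x + 4)) + 9) = -276.
Step 3. [-4*((5*(x + 4)) + 9) = -276] -4·(inner) — divide through by -4 ⇒ div: (5*(x + 4)) + 9 = 69.
Step 4. [(5*(x + 4)) + 9 = 69] 9 comes off first (subtract 9) ⇒ sub: 5*(x + 4) = 60.
Step 5. [5*(x + 4) = 60] 5 out front; divide by 5, so div: x + 4 = 12.
Step 6. [x + 4 = 12] +4 is outermost — subtract 4 both sides ⇒ sub: x = 8.

Answer: x ∈ {8}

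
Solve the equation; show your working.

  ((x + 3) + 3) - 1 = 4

Step 1. [((x + 3) + 3) - 1 = 4] add 1: x sits inside (… - 1) ⇒ sub: (x + 3) + 3 = 5.
Step 2. [(x + 3) + 3 = 5] the outer +3 inverts by subtracting 3, so sub: x + 3 = 2.
Step 3. [x + 3 = 2] 3 comes off first (subtract 3) ⇒ sub: x = -1.

Answer: x ∈ {-1}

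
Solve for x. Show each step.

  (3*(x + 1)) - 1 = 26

Step 1. [(3*(x + 1)) - 1 = 26] the outer -1 inverts by adding 1. So sub: 3*(x + 1) = 27.
Step 2. [3*(x + 1) = 27] 3 out front; divide by 3. So div: x + 1 = 9.
Step 3. [x + 1 = 9] subtract 1: x sits inside (… + 1) ⇒ sub: x = 8.

Answer: x ∈ {8}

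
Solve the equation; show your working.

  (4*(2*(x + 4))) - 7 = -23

Step 1. [(4*(2*(x + 4))) - 7 = -23] -7 is outermost — add 7 both sides ⇒ sub: 4*(2*(x + 4)) = -16.
Step 2. [4*(2*(x + 4)) = -16] LHS = 4·(…); ÷4 both sides ⇒ div: 2*(x + 4) = -4.
Step 3. [2*(x + 4) = -4] LHS = 2·(…); ÷2 both sides. So div: x + 4 = -2.
Step 4. [x + 4 = -2] the outer +4 inverts by subtracting 4. So sub: x = -6.

Answer: x ∈ {-6}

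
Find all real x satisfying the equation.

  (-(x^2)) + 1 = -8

Step 1. [(-(x^2)) + 1 = -8] subtract 1: x sits inside (… + 1). So sub: -(x^2) = -9.
Step 2. [-(x^2) = -9] flip signs both sides, so neg: x^2 = 9.
Step 3. [x^2 = 9] LHS squared, RHS 9 ≥ 0: apply √ (±) ⇒ sqrt: x = 3 or -3.

Answer: x ∈ {-3, 3}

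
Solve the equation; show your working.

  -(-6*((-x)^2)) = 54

Step 1. [-(-6*((-x)^2)) = 54] leading − — multiply by −1 ⇒ neg: -6*((-x)^2) = -54.
Step 2. [-6*((-x)^2) = -54] leading coefficient -6: divide by -6. So div: (-x)^2 = 9.
Step 3. [(-x)^2 = 9] LHS squared, RHS 9 ≥ 0: apply √ (±). So sqrt: -x = 3 or -3.
Step 4. [-x = 3 or -3] flip signs both sides ⇒ neg: x = -3 or 3.

Answer: x ∈ {-3, 3}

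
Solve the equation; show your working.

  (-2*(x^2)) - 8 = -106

Step 1. [(-2*(x^2)) - 8 = -106] common factor -2 (LHS and -106) — divide through. So factor: (x^2) + 4 = 53.
Step 2. [(x^2) + 4 = 53] subtract 4: x sits inside (… + 4). So sub: x^2 = 49.
Step 3. [x^2 = 49] LHS squared, RHS 49 ≥ 0: apply √ (±) ⇒ sqrt: x = 7 or -7.

Answer: x ∈ {-7, 7}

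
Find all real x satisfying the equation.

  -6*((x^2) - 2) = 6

Step 1. [-6*((x^2) - 2) = 6] leading coefficient -6: divide by -6 ⇒ div: (x^2) - 2 = -1.
Step 2. [(x^2) - 2 = -1] 2 comes off first (add 2). So sub: x^2 = 1.
Step 3. [x^2 = 1] √ both sides: 1 ≥ 0 gives two branches, so sqrt: x = 1 or -1.

Answer: x ∈ {-1, 1}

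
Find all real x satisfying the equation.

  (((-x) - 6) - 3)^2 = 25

Step 1. [(((-x) - 6) - 3)^2 = 25] √ both sides: 25 ≥ 0 gives two branches ⇒ sqrt: ((-x) - 6) - 3 = 5 or -5.
Step 2. [((-x) - 6) - 3 = 5 or -5] add 3: x sits inside (… - 3) ⇒ sub: (-x) - 6 = 8 or -2.
Step 3. [(-x) - 6 = 8 or -2] 6 comes off first (add 6). So sub: -x = 14 or 4.
Step 4. [-x = 14 or 4] leading − — multiply by −1 ⇒ neg: x = -14 or -4.

Answer: x ∈ {-14, -4}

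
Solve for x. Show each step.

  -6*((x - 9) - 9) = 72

Step 1. [-6*((x - 9) - 9) = 72] divide by the outer -6 ⇒ div: (x - 9) - 9 = -12.
Step 2. [(x - 9) - 9 = -12] add 9: x sits inside (… - 9). So sub: x - 9 = -3.
Step 3. [x - 9 = -3] -9 is outermost — add 9 both sides ⇒ sub: x = 6.

Answer: x ∈ {6}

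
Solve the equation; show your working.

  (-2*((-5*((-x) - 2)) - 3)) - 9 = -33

Step 1. [(-2*((-5*((-x) - 2)) - 3)) - 9 = -33] add 9: x sits inside (… - 9) ⇒ sub: -2*((-5*((-x) - 2)) - 3) = -24.
Step 2. [-2*((-5*((-x) - 2)) - 3) = -24] leading coefficient -2: divide by -2, so div: (-5*((-x) - 2)) - 3 = 12.
Step 3. [(-5*((-x) - 2)) - 3 = 12] 3 comes off first (add 3). So sub: -5*((-x) - 2) = 15.
Step 4. [-5*((-x) - 2) = 15] -5 out front; divide by -5. So div: (-x) - 2 = -3.
Step 5. [(-x) - 2 = -3] the outer -2 inverts by adding 2 ⇒ sub: -x = -1.
Step 6. [-x = -1] flip signs both sides ⇒ neg: x = 1.

Answer: x ∈ {1}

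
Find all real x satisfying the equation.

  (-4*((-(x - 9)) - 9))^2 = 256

Step 1. [(-4*((-(x - 9)) - 9))^2 = 256] √ both sides: 256 ≥ 0 gives two branches ⇒ sqrt: -4*((-(x - 9)) - 9) = 16 or -16.
Step 2. [-4*((-(x - 9)) - 9) = 16 or -16] leading coefficient -4: divide by -4. So div: (-(x - 9)) - 9 = -4 or 4.
Step 3. [(-(x - 9)) - 9 = -4 or 4] the outer -9 inverts by adding 9 ⇒ sub: -(x - 9) = 5 or 13.
Step 4. [-(x - 9) = 5 or 13] leading − — multiply by −1 ⇒ neg: x - 9 = -5 or -13.
Step 5. [x - 9 = -5 or -13] peel the -9: add 9 from each side ⇒ sub: x = 4 or -4.

Answer: x ∈ {-4, 4}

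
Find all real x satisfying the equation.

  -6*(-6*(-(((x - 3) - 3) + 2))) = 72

Step 1. [-6*(-6*(-(((x - 3) - 3) + 2))) = 72] -6·(inner) — divide through by -6 ⇒ div: -6*(-(((x - 3) - 3) + 2)) = -12.
Step 2. [-6*(-(((x - 3) - 3) + 2)) = -12] divide by the outer -6 ⇒ div: -(((x - 3) - 3) + 2) = 2.
Step 3. [-(((x - 3) - 3) + 2) = 2] flip signs both sides, so neg: ((x - 3) - 3) + 2 = -2.
Step 4. [((x - 3) - 3) + 2 = -2] subtract 2: x sits inside (… + 2) ⇒ sub: (x - 3) - 3 = -4.
Step 5. [(x - 3) - 3 = -4] 3 comes off first (add 3) ⇒ sub: x - 3 = -1.
Step 6. [x - 3 = -1] -3 is outermost — add 3 both sides. So sub: x = 2.

Answer: x ∈ {2}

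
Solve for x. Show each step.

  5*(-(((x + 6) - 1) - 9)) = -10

Step 1. [5*(-(((x + 6) - 1) - 9)) = -10] LHS = 5·(…); ÷5 both sides ⇒ div: -(((x + 6) - 1) - 9) = -2.
Step 2. [-(((x + 6) - 1) - 9) = -2] LHS negated; negate both sides. So neg: ((x + 6) - 1) - 9 = 2.
Step 3. [((x + 6) - 1) - 9 = 2] 9 comes off first (add 9) ⇒ sub: (x + 6) - 1 = 11.
Step 4. [(x + 6) - 1 = 11] the outer -1 inverts by adding 1 ⇒ sub: x + 6 = 12.
Step 5. [x + 6 = 12] subtract 6: x sits inside (… + 6). So sub: x = 6.

Answer: x ∈ {6}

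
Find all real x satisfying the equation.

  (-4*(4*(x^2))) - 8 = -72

Step 1. [(-4*(4*(x^2))) - 8 = -72] -4 | LHS and -4 | -72: pull -4 out. So factor: (4*(x^2)) + 2 = 18.
Step 2. [(4*(x^2)) + 2 = 18] +2 is outermost — subtract 2 both sides. So sub: 4*(x^2) = 16.
Step 3. [4*(x^2) = 16] leading coefficient 4: divide by 4 ⇒ div: x^2 = 4.
Step 4. [x^2 = 4] √ both sides: 4 ≥ 0 gives two branches. So sqrt: x = 2 or -2.

Answer: x ∈ {-2, 2}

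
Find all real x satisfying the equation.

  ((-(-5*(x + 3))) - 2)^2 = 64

Step 1. [((-(-5*(x + 3))) - 2)^2 = 64] 64 ≥ 0, LHS is (·)² — take ±√, so sqrt: (-(-5*(x + 3))) - 2 = 8 or -8.
Step 2. [(-(-5*(x + 3))) - 2 = 8 or -8] 2 comes off first (add 2). So sub: -(-5*(x + 3)) = 10 or -6.
Step 3. [-(-5*(x + 3)) = 10 or -6] leading − — multiply by −1, so neg: -5*(x + 3) = -10 or 6.
Step 4. [-5*(x + 3) = -10 or 6] leading coefficient -5: divide by -5 ⇒ div: x + 3 = 2 or -6/5.
Step 5. [x + 3 = 2 or -6/5] peel the +3: subtract 3 from each side. So sub: x = -1 or -21/5.

Answer: x ∈ {-21/5, -1}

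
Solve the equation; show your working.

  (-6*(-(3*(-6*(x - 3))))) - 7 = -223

Step 1. [(-6*(-(3*(-6*(x - 3))))) - 7 = -223] 7 comes off first (add 7). So sub: -6*(-(3*(-6*(x - 3)))) = -216.
Step 2. [-6*(-(3*(-6*(x - 3)))) = -216] leading coefficient -6: divide by -6 ⇒ div: -(3*(-6*(x - 3))) = 36.
Step 3. [-(3*(-6*(x - 3))) = 36] LHS negated; negate both sides ⇒ neg: 3*(-6*(x - 3)) = -36.
Step 4. [3*(-6*(x - 3)) = -36] LHS = 3·(…); ÷3 both sides, so div: -6*(x - 3) = -12.
Step 5. [-6*(x - 3) = -12] LHS = -6·(…); ÷-6 both sides, so div: x - 3 = 2.
Step 6. [x - 3 = 2] add 3: x sits inside (… - 3). So sub: x = 5.

Answer: x ∈ {5}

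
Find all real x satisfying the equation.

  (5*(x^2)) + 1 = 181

Step 1. [(5*(x^2)) + 1 = 181] peel the +1: subtract 1 from each side. So sub: 5*(x^2) = 180.
Step 2. [5*(x^2) = 180] LHS = 5·(…); ÷5 both sides ⇒ div: x^2 = 36.
Step 3. [x^2 = 36] 36 ≥ 0, LHS is (·)² — take ±√, so sqrt: x = 6 or -6.

Answer: x ∈ {-6, 6}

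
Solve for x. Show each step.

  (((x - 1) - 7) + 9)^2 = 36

Step 1. [(((x - 1) - 7) + 9)^2 = 36] √ both sides: 36 ≥ 0 gives two branches. So sqrt: ((x - 1) - 7) + 9 = 6 or -6.
Step 2. [((x - 1) - 7) + 9 = 6 or -6] +9 is outermost — subtract 9 both sides, so sub: (x - 1) - 7 = -3 or -15.
Step 3. [(x - 1) - 7 = -3 or -15] -7 is outermost — add 7 both sides. So sub: x - 1 = 4 or -8.
Step 4. [x - 1 = 4 or -8] -1 is outermost — add 1 both sides. So sub: x = 5 or -7.

Answer: x ∈ {-7, 5}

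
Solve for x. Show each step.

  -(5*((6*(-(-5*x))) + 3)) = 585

Step 1. [-(5*((6*(-(-5*x))) + 3)) = 585] flip signs both sides, so neg: 5*((6*(-(-5*x))) + 3) = -585.
Step 2. [5*((6*(-(-5*x))) + 3) = -585] LHS = 5·(…); ÷5 both sides ⇒ div: (6*(-(-5*x))) + 3 = -117.
Step 3. [(6*(-(-5*x))) + 3 = -117] +3 is outermost — subtract 3 both sides. So sub: 6*(-(-5*x)) = -120.
Step 4. [6*(-(-5*x)) = -120] divide by the outer 6, so div: -(-5*x) = -20.
Step 5. [-(-5*x) = -20] LHS negated; negate both sides ⇒ neg: -5*x = 20.
Step 6. [-5*x = 20] divide by the outer -5. So div: x = -4.

Answer: x ∈ {-4}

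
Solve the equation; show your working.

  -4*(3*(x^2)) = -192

Step 1. [-4*(3*(x^2)) = -192] divide by the outer -4, so div: 3*(x^2) = 48.
Step 2. [3*(x^2) = 48] divide by the outer 3 ⇒ div: x^2 = 16.
Step 3. [x^2 = 16] √ both sides: 16 ≥ 0 gives two branches ⇒ sqrt: x = 4 or -4.

Answer: x ∈ {-4, 4}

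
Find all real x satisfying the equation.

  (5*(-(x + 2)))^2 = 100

Step 1. [(5*(-(x + 2)))^2 = 100] √ both sides: 100 ≥ 0 gives two branches. So sqrt: 5*(-(x + 2)) = 10 or -10.
Step 2. [5*(-(x + 2)) = 10 or -10] 5·(inner) — divide through by 5, so div: -(x + 2) = 2 or -2.
Step 3. [-(x + 2) = 2 or -2] LHS negated; negate both sides. So neg: x + 2 = -2 or 2.
Step 4. [x + 2 = -2 or 2] 2 comes off first (subtract 2). So sub: x = -4 or 0.

Answer: x ∈ {-4, 0}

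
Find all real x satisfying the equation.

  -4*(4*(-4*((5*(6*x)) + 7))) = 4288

Step 1. [-4*(4*(-4*((5*(6*x)) + 7))) = 4288] divide by the outer -4. So div: 4*(-4*((5*(6*x)) + 7)) = -1072.
Step 2. [4*(-4*((5*(6*x)) + 7)) = -1072] leading coefficient 4: divide by 4 ⇒ div: -4*((5*(6*x)) + 7) = -268.
Step 3. [-4*((5*(6*x)) + 7) = -268] LHS = -4·(…); ÷-4 both sides ⇒ div: (5*(6*x)) + 7 = 67.
Step 4. [(5*(6*x)) + 7 = 67] 7 comes off first (subtract 7), so sub: 5*(6*x) = 60.
Step 5. [5*(6*x) = 60] divide by the outer 5, so div: 6*x = 12.
Step 6. [6*x = 12] leading coefficient 6: divide by 6, so div: x = 2.

Answer: x ∈ {2}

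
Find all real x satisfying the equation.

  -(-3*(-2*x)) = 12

Step 1. [-(-3*(-2*x)) = 12] LHS negated; negate both sides, so neg: -3*(-2*x) = -12.
Step 2. [-3*(-2*x) = -12] divide by the outer -3 ⇒ div: -2*x = 4.
Step 3. [-2*x = 4] -2·(inner) — divide through by -2 ⇒ div: x = -2.

Answer: x ∈ {-2}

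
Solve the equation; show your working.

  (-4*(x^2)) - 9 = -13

Step 1. [(-4*(x^2)) - 9 = -13] the outer -9 inverts by adding 9, so sub: -4*(x^2) = -4.
Step 2. [-4*(x^2) = -4] LHS = -4·(…); ÷-4 both sides, so div: x^2 = 1.
Step 3. [x^2 = 1] √ both sides: 1 ≥ 0 gives two branches, so sqrt: x = 1 or -1.

Answer: x ∈ {-1, 1}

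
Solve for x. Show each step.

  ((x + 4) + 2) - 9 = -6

Step 1. [((x + 4) + 2) - 9 = -6] -9 is outermost — add 9 both sides ⇒ sub: (x + 4) + 2 = 3.
Step 2. [(x + 4) + 2 = 3] peel the +2: subtract 2 from each side. So sub: x + 4 = 1.
Step 3. [x + 4 = 1] subtract 4: x sits inside (… + 4). So sub: x = -3.

Answer: x ∈ {-3}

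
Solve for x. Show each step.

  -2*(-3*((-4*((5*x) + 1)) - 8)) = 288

Step 1. [-2*(-3*((-4*((5*x) + 1)) - 8)) = 288] LHS = -2·(…); ÷-2 both sides ⇒ div: -3*((-4*((5*x) + 1)) - 8) = -144.
Step 2. [-3*((-4*((5*x) + 1)) - 8) = -144] LHS = -3·(…); ÷-3 both sides ⇒ div: (-4*((5*x) + 1)) - 8 = 48.
Step 3. [(-4*((5*x) + 1)) - 8 = 48] 8 comes off first (add 8), so sub: -4*((5*x) + 1) = 56.
Step 4. [-4*((5*x) + 1) = 56] -4·(inner) — divide through by -4 ⇒ div: (5*x) + 1 = -14.
Step 5. [(5*x) + 1 = -14] peel the +1: subtract 1 from each side. So sub: 5*x = -15.
Step 6. [5*x = -15] 5·(inner) — divide through by 5. So div: x = -3.

Answer: x ∈ {-3}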